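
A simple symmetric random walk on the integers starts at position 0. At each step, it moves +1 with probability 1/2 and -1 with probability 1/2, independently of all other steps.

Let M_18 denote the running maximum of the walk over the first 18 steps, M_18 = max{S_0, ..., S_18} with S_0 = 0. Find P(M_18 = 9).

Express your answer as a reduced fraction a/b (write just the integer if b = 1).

Let M_18 = max(S_0,...,S_18). Use the reflection principle: for j ≥ 1, #{paths with M_18 ≥ j} = #{S_18 ≥ j} + #{S_18 ≥ j+1}.
By reflection, #{M_18 ≥ 9} = #{S_18 ≥ 9} + #{S_18 ≥ 10} = 4048 + 4048 = 8096.
#{M_18 ≥ 10} = #{S_18 ≥ 10} + #{S_18 ≥ 11} = 4048 + 988 = 5036.
#{M_18 = 9} = 8096 - 5036 = 3060.
P(M_18 = 9) = 3060/262144 = 765/65536

Answer: 765/65536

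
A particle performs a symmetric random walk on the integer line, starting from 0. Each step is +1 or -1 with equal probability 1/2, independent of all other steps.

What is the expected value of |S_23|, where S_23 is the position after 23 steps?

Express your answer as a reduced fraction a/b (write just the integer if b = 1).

Answer: 2028117/524288

Derivation:
S_23 takes values m ≡ 1 (mod 2) with |m| ≤ 23; P(S_23=m) = C(23,(23+m)/2)/2^23.
Total paths: 2^23 = 8388608
Distribution: P(S=-23)=1/8388608, P(S=-21)=23/8388608, P(S=-19)=253/8388608, P(S=-17)=1771/8388608, P(S=-15)=8855/8388608, P(S=-13)=33649/8388608, P(S=-11)=100947/8388608, P(S=-9)=245157/8388608, P(S=-7)=490314/8388608, P(S=-5)=817190/8388608, P(S=-3)=1144066/8388608, P(S=-1)=1352078/8388608, P(S=1)=1352078/8388608, P(S=3)=1144066/8388608, P(S=5)=817190/8388608, P(S=7)=490314/8388608, P(S=9)=245157/8388608, P(S=11)=100947/8388608, P(S=13)=33649/8388608, P(S=15)=8855/8388608, P(S=17)=1771/8388608, P(S=19)=253/8388608, P(S=21)=23/8388608, P(S=23)=1/8388608
E[|S_23|] = Σ_m |m|·P(S_23=m) = 32449872/8388608 = 2028117/524288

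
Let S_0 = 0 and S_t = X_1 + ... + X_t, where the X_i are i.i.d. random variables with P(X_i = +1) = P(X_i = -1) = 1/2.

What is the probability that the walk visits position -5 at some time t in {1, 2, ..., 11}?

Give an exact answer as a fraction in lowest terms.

Answer: 299/2048

Derivation:
Count via complement. Let g(t,s) = #length-t paths at position s with S_1..S_t all ≠ -5.
g(t,s) = g(t-1,s-1) + g(t-1,s+1) for s ≠ -5; g(t,-5) = 0.
t=0: g(0,0)=1
t=1: g(1,-1)=1 g(1,1)=1
t=2: g(2,-2)=1 g(2,0)=2 g(2,2)=1
t=3: g(3,-3)=1 g(3,-1)=3 g(3,1)=3 g(3,3)=1
t=4: g(4,-4)=1 g(4,-2)=4 g(4,0)=6 g(4,2)=4 g(4,4)=1
t=5: g(5,-3)=5 g(5,-1)=10 g(5,1)=10 g(5,3)=5 g(5,5)=1
t=6: g(6,-4)=5 g(6,-2)=15 g(6,0)=20 g(6,2)=15 g(6,4)=6 g(6,6)=1
t=7: g(7,-3)=20 g(7,-1)=35 g(7,1)=35 g(7,3)=21 g(7,5)=7 g(7,7)=1
t=8: g(8,-4)=20 g(8,-2)=55 g(8,0)=70 g(8,2)=56 g(8,4)=28 g(8,6)=8 g(8,8)=1
t=9: g(9,-3)=75 g(9,-1)=125 g(9,1)=126 g(9,3)=84 g(9,5)=36 g(9,7)=9 g(9,9)=1
t=10: g(10,-4)=75 g(10,-2)=200 g(10,0)=251 g(10,2)=210 g(10,4)=120 g(10,6)=45 g(10,8)=10 g(10,10)=1
t=11: g(11,-3)=275 g(11,-1)=451 g(11,1)=461 g(11,3)=330 g(11,5)=165 g(11,7)=55 g(11,9)=11 g(11,11)=1
Paths never hitting -5: Σ_s g(11,s) = 1749
Paths hitting -5: 2^11 - 1749 = 299
P = 299/2048 = 299/2048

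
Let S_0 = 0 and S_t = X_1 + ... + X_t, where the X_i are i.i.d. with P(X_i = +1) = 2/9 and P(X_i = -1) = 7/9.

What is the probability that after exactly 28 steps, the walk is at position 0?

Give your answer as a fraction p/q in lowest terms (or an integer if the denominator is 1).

Answer: 16510219741414100172800/19383245667680019896796723

Derivation:
To reach position 0 after 28 steps: need 14 steps of +1 and 14 steps of -1.
Number of such sequences: C(28,14) = 40116600
Each has probability (2/9)^14 · (7/9)^14 = 11112006825558016/523347633027360537213511521
P = 40116600 · 11112006825558016/523347633027360537213511521 = 16510219741414100172800/19383245667680019896796723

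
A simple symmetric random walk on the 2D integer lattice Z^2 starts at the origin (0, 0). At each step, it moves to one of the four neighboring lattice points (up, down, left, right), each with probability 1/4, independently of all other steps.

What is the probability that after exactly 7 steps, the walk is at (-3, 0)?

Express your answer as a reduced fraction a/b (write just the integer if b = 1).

Let h be the number of horizontal steps (so 7-h are vertical). To end at (-3,0) need (h-3)/2 right-steps and ((7-h)+0)/2 up-steps.
Sum over h with 3 ≤ h ≤ 7, h ≡ 1 (mod 2), 7-h ≡ 0 (mod 2):
h=3: C(7,3)·C(3,0)·C(4,2) = 35·1·6 = 210
h=5: C(7,5)·C(5,1)·C(2,1) = 21·5·2 = 210
h=7: C(7,7)·C(7,2)·C(0,0) = 1·21·1 = 21
Total favorable: 441
Total paths: 4^7 = 16384
P = 441/16384 = 441/16384

Answer: 441/16384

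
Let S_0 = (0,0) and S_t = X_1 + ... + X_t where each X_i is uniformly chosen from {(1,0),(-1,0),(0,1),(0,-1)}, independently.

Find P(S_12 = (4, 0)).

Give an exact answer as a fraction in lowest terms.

Answer: 245025/16777216

Derivation:
Let h be the number of horizontal steps (so 12-h are vertical). To end at (4,0) need (h+4)/2 right-steps and ((12-h)+0)/2 up-steps.
Sum over h with 4 ≤ h ≤ 12, h ≡ 0 (mod 2), 12-h ≡ 0 (mod 2):
h=4: C(12,4)·C(4,4)·C(8,4) = 495·1·70 = 34650
h=6: C(12,6)·C(6,5)·C(6,3) = 924·6·20 = 110880
h=8: C(12,8)·C(8,6)·C(4,2) = 495·28·6 = 83160
h=10: C(12,10)·C(10,7)·C(2,1) = 66·120·2 = 15840
h=12: C(12,12)·C(12,8)·C(0,0) = 1·495·1 = 495
Total favorable: 245025
Total paths: 4^12 = 16777216
P = 245025/16777216 = 245025/16777216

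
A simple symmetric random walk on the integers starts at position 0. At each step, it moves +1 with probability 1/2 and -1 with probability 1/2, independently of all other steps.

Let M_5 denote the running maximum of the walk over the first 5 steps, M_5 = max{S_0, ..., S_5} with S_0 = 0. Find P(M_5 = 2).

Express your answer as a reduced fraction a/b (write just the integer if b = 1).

Answer: 5/32

Derivation:
Let M_5 = max(S_0,...,S_5). Use the reflection principle: for j ≥ 1, #{paths with M_5 ≥ j} = #{S_5 ≥ j} + #{S_5 ≥ j+1}.
By reflection, #{M_5 ≥ 2} = #{S_5 ≥ 2} + #{S_5 ≥ 3} = 6 + 6 = 12.
#{M_5 ≥ 3} = #{S_5 ≥ 3} + #{S_5 ≥ 4} = 6 + 1 = 7.
#{M_5 = 2} = 12 - 7 = 5.
P(M_5 = 2) = 5/32 = 5/32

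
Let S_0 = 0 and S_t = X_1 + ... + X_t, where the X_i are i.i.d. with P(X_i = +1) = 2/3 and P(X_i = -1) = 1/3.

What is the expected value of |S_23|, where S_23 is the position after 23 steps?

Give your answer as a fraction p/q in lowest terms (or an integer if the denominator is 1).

S_23 takes values m ≡ 1 (mod 2) with |m| ≤ 23; P(S_23=m) = C(23,(23+m)/2) · (2/3)^((23+m)/2) · (1/3)^((23-m)/2).
Distribution: P(S=-23)=1/94143178827, P(S=-21)=46/94143178827, P(S=-19)=1012/94143178827, P(S=-17)=14168/94143178827, P(S=-15)=141680/94143178827, P(S=-13)=1076768/94143178827, P(S=-11)=2153536/31381059609, P(S=-9)=10460032/31381059609, P(S=-7)=41840128/31381059609, P(S=-5)=418401280/94143178827, P(S=-3)=1171523584/94143178827, P(S=-1)=2769055744/94143178827, P(S=1)=5538111488/94143178827, P(S=3)=9372188672/94143178827, P(S=5)=13388840960/94143178827, P(S=7)=5355536384/31381059609, P(S=9)=5355536384/31381059609, P(S=11)=4410441728/31381059609, P(S=13)=8820883456/94143178827, P(S=15)=4642570240/94143178827, P(S=17)=1857028096/94143178827, P(S=19)=530579456/94143178827, P(S=21)=96468992/94143178827, P(S=23)=8388608/94143178827
E[|S_23|] = Σ_m |m|·P(S_23=m) = 247004221931/31381059609

Answer: 247004221931/31381059609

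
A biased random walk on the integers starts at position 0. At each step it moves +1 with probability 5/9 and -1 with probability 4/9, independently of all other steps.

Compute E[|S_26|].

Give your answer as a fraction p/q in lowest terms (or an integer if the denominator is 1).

Answer: 30112993079770743824786026/6461081889226673298932241

Derivation:
S_26 takes values m ≡ 0 (mod 2) with |m| ≤ 26; P(S_26=m) = C(26,(26+m)/2) · (5/9)^((26+m)/2) · (4/9)^((26-m)/2).
Distribution: P(S=-26)=4503599627370496/6461081889226673298932241, P(S=-24)=146366987889541120/6461081889226673298932241, P(S=-22)=2286984185774080000/6461081889226673298932241, P(S=-20)=22869841857740800000/6461081889226673298932241, P(S=-18)=164376988352512000000/6461081889226673298932241, P(S=-16)=904073435938816000000/6461081889226673298932241, P(S=-14)=3955321282232320000000/6461081889226673298932241, P(S=-12)=14126147436544000000000/6461081889226673298932241, P(S=-10)=41937000202240000000000/6461081889226673298932241, P(S=-8)=104842500505600000000000/6461081889226673298932241, P(S=-6)=222790313574400000000000/6461081889226673298932241, P(S=-4)=405073297408000000000000/6461081889226673298932241, P(S=-2)=632927027200000000000000/6461081889226673298932241, P(S=0)=852017152000000000000000/6461081889226673298932241, P(S=2)=988948480000000000000000/6461081889226673298932241, P(S=4)=988948480000000000000000/6461081889226673298932241, P(S=6)=849877600000000000000000/6461081889226673298932241, P(S=8)=624910000000000000000000/6461081889226673298932241, P(S=10)=390568750000000000000000/6461081889226673298932241, P(S=12)=205562500000000000000000/6461081889226673298932241, P(S=14)=89933593750000000000000/6461081889226673298932241, P(S=16)=32119140625000000000000/6461081889226673298932241, P(S=18)=9124755859375000000000/6461081889226673298932241, P(S=20)=1983642578125000000000/6461081889226673298932241, P(S=22)=309944152832031250000/6461081889226673298932241, P(S=24)=30994415283203125000/6461081889226673298932241, P(S=26)=1490116119384765625/6461081889226673298932241
E[|S_26|] = Σ_m |m|·P(S_26=m) = 30112993079770743824786026/6461081889226673298932241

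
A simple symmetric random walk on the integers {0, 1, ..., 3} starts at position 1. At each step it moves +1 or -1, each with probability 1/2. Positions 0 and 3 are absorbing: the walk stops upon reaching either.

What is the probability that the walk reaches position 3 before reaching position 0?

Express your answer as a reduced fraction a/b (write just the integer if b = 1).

Symmetric walk (p = 1/2): the harmonic-function argument gives P(hit 3 before 0 | start at 1) = a/N.
P = 1/3 = 1/3

Answer: 1/3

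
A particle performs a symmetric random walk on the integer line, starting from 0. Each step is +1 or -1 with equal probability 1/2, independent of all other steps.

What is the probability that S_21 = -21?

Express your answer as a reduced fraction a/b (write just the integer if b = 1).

Answer: 1/2097152

Derivation:
To reach position -21 after 21 steps: need 0 steps of +1 and 21 of -1.
Favorable paths: C(21,0) = 1
Total paths: 2^21 = 2097152
P = 1/2097152 = 1/2097152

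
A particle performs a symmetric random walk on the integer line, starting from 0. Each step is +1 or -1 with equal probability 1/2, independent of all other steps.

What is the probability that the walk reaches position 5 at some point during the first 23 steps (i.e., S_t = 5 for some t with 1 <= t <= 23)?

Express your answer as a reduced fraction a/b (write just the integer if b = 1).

Count via complement. Let g(t,s) = #length-t paths at position s with S_1..S_t all ≠ 5.
g(t,s) = g(t-1,s-1) + g(t-1,s+1) for s ≠ 5; g(t,5) = 0.
t=0: g(0,0)=1
t=1: g(1,-1)=1 g(1,1)=1
t=2: g(2,-2)=1 g(2,0)=2 g(2,2)=1
t=3: g(3,-3)=1 g(3,-1)=3 g(3,1)=3 g(3,3)=1
t=4: g(4,-4)=1 g(4,-2)=4 g(4,0)=6 g(4,2)=4 g(4,4)=1
t=5: g(5,-5)=1 g(5,-3)=5 g(5,-1)=10 g(5,1)=10 g(5,3)=5
t=6: g(6,-6)=1 g(6,-4)=6 g(6,-2)=15 g(6,0)=20 g(6,2)=15 g(6,4)=5
t=7: g(7,-7)=1 g(7,-5)=7 g(7,-3)=21 g(7,-1)=35 g(7,1)=35 g(7,3)=20
t=8: g(8,-8)=1 g(8,-6)=8 g(8,-4)=28 g(8,-2)=56 g(8,0)=70 g(8,2)=55 g(8,4)=20
t=9: g(9,-9)=1 g(9,-7)=9 g(9,-5)=36 g(9,-3)=84 g(9,-1)=126 g(9,1)=125 g(9,3)=75
t=10: g(10,-10)=1 g(10,-8)=10 g(10,-6)=45 g(10,-4)=120 g(10,-2)=210 g(10,0)=251 g(10,2)=200 g(10,4)=75
t=11: g(11,-11)=1 g(11,-9)=11 g(11,-7)=55 g(11,-5)=165 g(11,-3)=330 g(11,-1)=461 g(11,1)=451 g(11,3)=275
t=12: g(12,-12)=1 g(12,-10)=12 g(12,-8)=66 g(12,-6)=220 g(12,-4)=495 g(12,-2)=791 g(12,0)=912 g(12,2)=726 g(12,4)=275
t=13: g(13,-13)=1 g(13,-11)=13 g(13,-9)=78 g(13,-7)=286 g(13,-5)=715 g(13,-3)=1286 g(13,-1)=1703 g(13,1)=1638 g(13,3)=1001
t=14: g(14,-14)=1 g(14,-12)=14 g(14,-10)=91 g(14,-8)=364 g(14,-6)=1001 g(14,-4)=2001 g(14,-2)=2989 g(14,0)=3341 g(14,2)=2639 g(14,4)=1001
t=15: g(15,-15)=1 g(15,-13)=15 g(15,-11)=105 g(15,-9)=455 g(15,-7)=1365 g(15,-5)=3002 g(15,-3)=4990 g(15,-1)=6330 g(15,1)=5980 g(15,3)=3640
t=16: g(16,-16)=1 g(16,-14)=16 g(16,-12)=120 g(16,-10)=560 g(16,-8)=1820 g(16,-6)=4367 g(16,-4)=7992 g(16,-2)=11320 g(16,0)=12310 g(16,2)=9620 g(16,4)=3640
t=17: g(17,-17)=1 g(17,-15)=17 g(17,-13)=136 g(17,-11)=680 g(17,-9)=2380 g(17,-7)=6187 g(17,-5)=12359 g(17,-3)=19312 g(17,-1)=23630 g(17,1)=21930 g(17,3)=13260
t=18: g(18,-18)=1 g(18,-16)=18 g(18,-14)=153 g(18,-12)=816 g(18,-10)=3060 g(18,-8)=8567 g(18,-6)=18546 g(18,-4)=31671 g(18,-2)=42942 g(18,0)=45560 g(18,2)=35190 g(18,4)=13260
t=19: g(19,-19)=1 g(19,-17)=19 g(19,-15)=171 g(19,-13)=969 g(19,-11)=3876 g(19,-9)=11627 g(19,-7)=27113 g(19,-5)=50217 g(19,-3)=74613 g(19,-1)=88502 g(19,1)=80750 g(19,3)=48450
t=20: g(20,-20)=1 g(20,-18)=20 g(20,-16)=190 g(20,-14)=1140 g(20,-12)=4845 g(20,-10)=15503 g(20,-8)=38740 g(20,-6)=77330 g(20,-4)=124830 g(20,-2)=163115 g(20,0)=169252 g(20,2)=129200 g(20,4)=48450
t=21: g(21,-21)=1 g(21,-19)=21 g(21,-17)=210 g(21,-15)=1330 g(21,-13)=5985 g(21,-11)=20348 g(21,-9)=54243 g(21,-7)=116070 g(21,-5)=202160 g(21,-3)=287945 g(21,-1)=332367 g(21,1)=298452 g(21,3)=177650
t=22: g(22,-22)=1 g(22,-20)=22 g(22,-18)=231 g(22,-16)=1540 g(22,-14)=7315 g(22,-12)=26333 g(22,-10)=74591 g(22,-8)=170313 g(22,-6)=318230 g(22,-4)=490105 g(22,-2)=620312 g(22,0)=630819 g(22,2)=476102 g(22,4)=177650
t=23: g(23,-23)=1 g(23,-21)=23 g(23,-19)=253 g(23,-17)=1771 g(23,-15)=8855 g(23,-13)=33648 g(23,-11)=100924 g(23,-9)=244904 g(23,-7)=488543 g(23,-5)=808335 g(23,-3)=1110417 g(23,-1)=1251131 g(23,1)=1106921 g(23,3)=653752
Paths never hitting 5: Σ_s g(23,s) = 5809478
Paths hitting 5: 2^23 - 5809478 = 2579130
P = 2579130/8388608 = 1289565/4194304

Answer: 1289565/4194304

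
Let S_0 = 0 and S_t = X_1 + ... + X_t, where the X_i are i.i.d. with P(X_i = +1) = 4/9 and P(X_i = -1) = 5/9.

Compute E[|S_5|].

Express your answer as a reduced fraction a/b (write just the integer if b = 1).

Answer: 12605/6561

Derivation:
S_5 takes values m ≡ 1 (mod 2) with |m| ≤ 5; P(S_5=m) = C(5,(5+m)/2) · (4/9)^((5+m)/2) · (5/9)^((5-m)/2).
Distribution: P(S=-5)=3125/59049, P(S=-3)=12500/59049, P(S=-1)=20000/59049, P(S=1)=16000/59049, P(S=3)=6400/59049, P(S=5)=1024/59049
E[|S_5|] = Σ_m |m|·P(S_5=m) = 12605/6561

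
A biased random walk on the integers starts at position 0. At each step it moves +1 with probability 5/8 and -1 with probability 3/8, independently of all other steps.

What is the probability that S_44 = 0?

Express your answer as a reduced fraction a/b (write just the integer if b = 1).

Answer: 19678132237116232033216953277587890625/680564733841876926926749214863536422912

Derivation:
To be at 0 after 44 steps: need exactly 22 steps of +1 and 22 of -1.
Number of such sequences: C(44,22) = 2104098963720
Each has probability (5/8)^22 · (3/8)^22 = 74818276426792144775390625/5444517870735015415413993718908291383296
P = 2104098963720 · 74818276426792144775390625/5444517870735015415413993718908291383296 = 19678132237116232033216953277587890625/680564733841876926926749214863536422912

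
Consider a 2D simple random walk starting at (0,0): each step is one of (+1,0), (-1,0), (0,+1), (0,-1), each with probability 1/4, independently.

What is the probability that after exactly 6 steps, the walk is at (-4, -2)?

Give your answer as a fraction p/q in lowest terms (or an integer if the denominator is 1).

Let h be the number of horizontal steps (so 6-h are vertical). To end at (-4,-2) need (h-4)/2 right-steps and ((6-h)-2)/2 up-steps.
Sum over h with 4 ≤ h ≤ 4, h ≡ 0 (mod 2), 6-h ≡ 0 (mod 2):
h=4: C(6,4)·C(4,0)·C(2,0) = 15·1·1 = 15
Total favorable: 15
Total paths: 4^6 = 4096
P = 15/4096 = 15/4096

Answer: 15/4096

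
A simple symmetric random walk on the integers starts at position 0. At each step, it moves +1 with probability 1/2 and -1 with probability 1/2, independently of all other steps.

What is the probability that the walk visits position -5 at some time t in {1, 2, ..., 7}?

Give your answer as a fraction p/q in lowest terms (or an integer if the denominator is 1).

Answer: 9/128

Derivation:
Count via complement. Let g(t,s) = #length-t paths at position s with S_1..S_t all ≠ -5.
g(t,s) = g(t-1,s-1) + g(t-1,s+1) for s ≠ -5; g(t,-5) = 0.
t=0: g(0,0)=1
t=1: g(1,-1)=1 g(1,1)=1
t=2: g(2,-2)=1 g(2,0)=2 g(2,2)=1
t=3: g(3,-3)=1 g(3,-1)=3 g(3,1)=3 g(3,3)=1
t=4: g(4,-4)=1 g(4,-2)=4 g(4,0)=6 g(4,2)=4 g(4,4)=1
t=5: g(5,-3)=5 g(5,-1)=10 g(5,1)=10 g(5,3)=5 g(5,5)=1
t=6: g(6,-4)=5 g(6,-2)=15 g(6,0)=20 g(6,2)=15 g(6,4)=6 g(6,6)=1
t=7: g(7,-3)=20 g(7,-1)=35 g(7,1)=35 g(7,3)=21 g(7,5)=7 g(7,7)=1
Paths never hitting -5: Σ_s g(7,s) = 119
Paths hitting -5: 2^7 - 119 = 9
P = 9/128 = 9/128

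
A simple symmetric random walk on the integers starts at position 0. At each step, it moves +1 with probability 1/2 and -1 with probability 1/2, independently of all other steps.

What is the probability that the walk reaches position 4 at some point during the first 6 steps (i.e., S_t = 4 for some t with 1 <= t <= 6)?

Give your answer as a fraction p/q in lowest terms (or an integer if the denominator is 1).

Answer: 1/8

Derivation:
Count via complement. Let g(t,s) = #length-t paths at position s with S_1..S_t all ≠ 4.
g(t,s) = g(t-1,s-1) + g(t-1,s+1) for s ≠ 4; g(t,4) = 0.
t=0: g(0,0)=1
t=1: g(1,-1)=1 g(1,1)=1
t=2: g(2,-2)=1 g(2,0)=2 g(2,2)=1
t=3: g(3,-3)=1 g(3,-1)=3 g(3,1)=3 g(3,3)=1
t=4: g(4,-4)=1 g(4,-2)=4 g(4,0)=6 g(4,2)=4
t=5: g(5,-5)=1 g(5,-3)=5 g(5,-1)=10 g(5,1)=10 g(5,3)=4
t=6: g(6,-6)=1 g(6,-4)=6 g(6,-2)=15 g(6,0)=20 g(6,2)=14
Paths never hitting 4: Σ_s g(6,s) = 56
Paths hitting 4: 2^6 - 56 = 8
P = 8/64 = 1/8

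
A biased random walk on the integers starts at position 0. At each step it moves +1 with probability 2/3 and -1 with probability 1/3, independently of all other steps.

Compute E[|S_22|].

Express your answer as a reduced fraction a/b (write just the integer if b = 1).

Answer: 236264907934/31381059609

Derivation:
S_22 takes values m ≡ 0 (mod 2) with |m| ≤ 22; P(S_22=m) = C(22,(22+m)/2) · (2/3)^((22+m)/2) · (1/3)^((22-m)/2).
Distribution: P(S=-22)=1/31381059609, P(S=-20)=44/31381059609, P(S=-18)=308/10460353203, P(S=-16)=12320/31381059609, P(S=-14)=117040/31381059609, P(S=-12)=93632/3486784401, P(S=-10)=1591744/10460353203, P(S=-8)=7276544/10460353203, P(S=-6)=9095680/3486784401, P(S=-4)=254679040/31381059609, P(S=-2)=662165504/31381059609, P(S=0)=481574912/10460353203, P(S=2)=2648662016/31381059609, P(S=4)=4074864640/31381059609, P(S=6)=582123520/3486784401, P(S=8)=1862795264/10460353203, P(S=10)=1629945856/10460353203, P(S=12)=383516672/3486784401, P(S=14)=1917583360/31381059609, P(S=16)=807403520/31381059609, P(S=18)=80740352/10460353203, P(S=20)=46137344/31381059609, P(S=22)=4194304/31381059609
E[|S_22|] = Σ_m |m|·P(S_22=m) = 236264907934/31381059609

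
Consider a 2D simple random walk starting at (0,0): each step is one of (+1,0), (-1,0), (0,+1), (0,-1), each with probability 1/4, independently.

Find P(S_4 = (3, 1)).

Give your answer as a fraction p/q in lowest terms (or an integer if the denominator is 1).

Let h be the number of horizontal steps (so 4-h are vertical). To end at (3,1) need (h+3)/2 right-steps and ((4-h)+1)/2 up-steps.
Sum over h with 3 ≤ h ≤ 3, h ≡ 1 (mod 2), 4-h ≡ 1 (mod 2):
h=3: C(4,3)·C(3,3)·C(1,1) = 4·1·1 = 4
Total favorable: 4
Total paths: 4^4 = 256
P = 4/256 = 1/64

Answer: 1/64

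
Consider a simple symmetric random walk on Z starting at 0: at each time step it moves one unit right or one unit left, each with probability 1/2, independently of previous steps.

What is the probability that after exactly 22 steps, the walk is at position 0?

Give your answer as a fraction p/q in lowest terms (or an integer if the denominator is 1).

Answer: 88179/524288

Derivation:
To return to 0 after 22 steps: need exactly 11 steps of +1 and 11 of -1.
Favorable paths: C(22,11) = 705432
Total paths: 2^22 = 4194304
P = 705432/4194304 = 88179/524288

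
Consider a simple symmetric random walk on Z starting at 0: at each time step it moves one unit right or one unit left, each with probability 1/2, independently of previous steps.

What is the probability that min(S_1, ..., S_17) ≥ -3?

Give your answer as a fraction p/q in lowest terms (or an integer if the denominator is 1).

Let f(t,s) = #length-t paths at position s with S_1..S_t all ≥ -3.
f(t,s) = f(t-1,s-1) + f(t-1,s+1) for s ≥ -3; f(t,s) = 0 for s < -3.
t=0: f(0,0)=1
t=1: f(1,-1)=1 f(1,1)=1
t=2: f(2,-2)=1 f(2,0)=2 f(2,2)=1
t=3: f(3,-3)=1 f(3,-1)=3 f(3,1)=3 f(3,3)=1
t=4: f(4,-2)=4 f(4,0)=6 f(4,2)=4 f(4,4)=1
t=5: f(5,-3)=4 f(5,-1)=10 f(5,1)=10 f(5,3)=5 f(5,5)=1
t=6: f(6,-2)=14 f(6,0)=20 f(6,2)=15 f(6,4)=6 f(6,6)=1
t=7: f(7,-3)=14 f(7,-1)=34 f(7,1)=35 f(7,3)=21 f(7,5)=7 f(7,7)=1
t=8: f(8,-2)=48 f(8,0)=69 f(8,2)=56 f(8,4)=28 f(8,6)=8 f(8,8)=1
t=9: f(9,-3)=48 f(9,-1)=117 f(9,1)=125 f(9,3)=84 f(9,5)=36 f(9,7)=9 f(9,9)=1
t=10: f(10,-2)=165 f(10,0)=242 f(10,2)=209 f(10,4)=120 f(10,6)=45 f(10,8)=10 f(10,10)=1
t=11: f(11,-3)=165 f(11,-1)=407 f(11,1)=451 f(11,3)=329 f(11,5)=165 f(11,7)=55 f(11,9)=11 f(11,11)=1
t=12: f(12,-2)=572 f(12,0)=858 f(12,2)=780 f(12,4)=494 f(12,6)=220 f(12,8)=66 f(12,10)=12 f(12,12)=1
t=13: f(13,-3)=572 f(13,-1)=1430 f(13,1)=1638 f(13,3)=1274 f(13,5)=714 f(13,7)=286 f(13,9)=78 f(13,11)=13 f(13,13)=1
t=14: f(14,-2)=2002 f(14,0)=3068 f(14,2)=2912 f(14,4)=1988 f(14,6)=1000 f(14,8)=364 f(14,10)=91 f(14,12)=14 f(14,14)=1
t=15: f(15,-3)=2002 f(15,-1)=5070 f(15,1)=5980 f(15,3)=4900 f(15,5)=2988 f(15,7)=1364 f(15,9)=455 f(15,11)=105 f(15,13)=15 f(15,15)=1
t=16: f(16,-2)=7072 f(16,0)=11050 f(16,2)=10880 f(16,4)=7888 f(16,6)=4352 f(16,8)=1819 f(16,10)=560 f(16,12)=120 f(16,14)=16 f(16,16)=1
t=17: f(17,-3)=7072 f(17,-1)=18122 f(17,1)=21930 f(17,3)=18768 f(17,5)=12240 f(17,7)=6171 f(17,9)=2379 f(17,11)=680 f(17,13)=136 f(17,15)=17 f(17,17)=1
Σ_s f(17,s) = 87516
P = 87516/131072 = 21879/32768

Answer: 21879/32768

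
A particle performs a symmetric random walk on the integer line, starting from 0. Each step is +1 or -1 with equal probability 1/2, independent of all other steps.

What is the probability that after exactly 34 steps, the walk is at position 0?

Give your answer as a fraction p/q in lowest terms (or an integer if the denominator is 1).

To return to 0 after 34 steps: need exactly 17 steps of +1 and 17 of -1.
Favorable paths: C(34,17) = 2333606220
Total paths: 2^34 = 17179869184
P = 2333606220/17179869184 = 583401555/4294967296

Answer: 583401555/4294967296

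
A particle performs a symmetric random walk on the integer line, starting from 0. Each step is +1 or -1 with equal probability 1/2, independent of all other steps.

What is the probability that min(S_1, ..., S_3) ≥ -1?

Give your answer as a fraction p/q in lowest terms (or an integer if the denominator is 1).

Let f(t,s) = #length-t paths at position s with S_1..S_t all ≥ -1.
f(t,s) = f(t-1,s-1) + f(t-1,s+1) for s ≥ -1; f(t,s) = 0 for s < -1.
t=0: f(0,0)=1
t=1: f(1,-1)=1 f(1,1)=1
t=2: f(2,0)=2 f(2,2)=1
t=3: f(3,-1)=2 f(3,1)=3 f(3,3)=1
Σ_s f(3,s) = 6
P = 6/8 = 3/4

Answer: 3/4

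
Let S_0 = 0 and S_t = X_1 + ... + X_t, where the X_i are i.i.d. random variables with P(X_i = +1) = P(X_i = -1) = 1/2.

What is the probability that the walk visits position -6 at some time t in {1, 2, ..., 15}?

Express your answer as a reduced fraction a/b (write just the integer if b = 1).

Count via complement. Let g(t,s) = #length-t paths at position s with S_1..S_t all ≠ -6.
g(t,s) = g(t-1,s-1) + g(t-1,s+1) for s ≠ -6; g(t,-6) = 0.
t=0: g(0,0)=1
t=1: g(1,-1)=1 g(1,1)=1
t=2: g(2,-2)=1 g(2,0)=2 g(2,2)=1
t=3: g(3,-3)=1 g(3,-1)=3 g(3,1)=3 g(3,3)=1
t=4: g(4,-4)=1 g(4,-2)=4 g(4,0)=6 g(4,2)=4 g(4,4)=1
t=5: g(5,-5)=1 g(5,-3)=5 g(5,-1)=10 g(5,1)=10 g(5,3)=5 g(5,5)=1
t=6: g(6,-4)=6 g(6,-2)=15 g(6,0)=20 g(6,2)=15 g(6,4)=6 g(6,6)=1
t=7: g(7,-5)=6 g(7,-3)=21 g(7,-1)=35 g(7,1)=35 g(7,3)=21 g(7,5)=7 g(7,7)=1
t=8: g(8,-4)=27 g(8,-2)=56 g(8,0)=70 g(8,2)=56 g(8,4)=28 g(8,6)=8 g(8,8)=1
t=9: g(9,-5)=27 g(9,-3)=83 g(9,-1)=126 g(9,1)=126 g(9,3)=84 g(9,5)=36 g(9,7)=9 g(9,9)=1
t=10: g(10,-4)=110 g(10,-2)=209 g(10,0)=252 g(10,2)=210 g(10,4)=120 g(10,6)=45 g(10,8)=10 g(10,10)=1
t=11: g(11,-5)=110 g(11,-3)=319 g(11,-1)=461 g(11,1)=462 g(11,3)=330 g(11,5)=165 g(11,7)=55 g(11,9)=11 g(11,11)=1
t=12: g(12,-4)=429 g(12,-2)=780 g(12,0)=923 g(12,2)=792 g(12,4)=495 g(12,6)=220 g(12,8)=66 g(12,10)=12 g(12,12)=1
t=13: g(13,-5)=429 g(13,-3)=1209 g(13,-1)=1703 g(13,1)=1715 g(13,3)=1287 g(13,5)=715 g(13,7)=286 g(13,9)=78 g(13,11)=13 g(13,13)=1
t=14: g(14,-4)=1638 g(14,-2)=2912 g(14,0)=3418 g(14,2)=3002 g(14,4)=2002 g(14,6)=1001 g(14,8)=364 g(14,10)=91 g(14,12)=14 g(14,14)=1
t=15: g(15,-5)=1638 g(15,-3)=4550 g(15,-1)=6330 g(15,1)=6420 g(15,3)=5004 g(15,5)=3003 g(15,7)=1365 g(15,9)=455 g(15,11)=105 g(15,13)=15 g(15,15)=1
Paths never hitting -6: Σ_s g(15,s) = 28886
Paths hitting -6: 2^15 - 28886 = 3882
P = 3882/32768 = 1941/16384

Answer: 1941/16384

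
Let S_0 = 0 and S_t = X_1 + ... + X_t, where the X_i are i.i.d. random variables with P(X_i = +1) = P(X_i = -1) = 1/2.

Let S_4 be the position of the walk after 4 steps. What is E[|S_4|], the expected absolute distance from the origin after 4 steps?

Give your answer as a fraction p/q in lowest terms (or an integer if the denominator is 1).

S_4 takes values m ≡ 0 (mod 2) with |m| ≤ 4; P(S_4=m) = C(4,(4+m)/2)/2^4.
Total paths: 2^4 = 16
Distribution: P(S=-4)=1/16, P(S=-2)=4/16, P(S=0)=6/16, P(S=2)=4/16, P(S=4)=1/16
E[|S_4|] = Σ_m |m|·P(S_4=m) = 24/16 = 3/2

Answer: 3/2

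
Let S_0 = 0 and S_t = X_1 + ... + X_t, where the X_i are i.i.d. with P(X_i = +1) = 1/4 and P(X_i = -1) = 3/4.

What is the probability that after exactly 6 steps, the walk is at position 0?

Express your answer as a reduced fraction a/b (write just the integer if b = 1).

To reach position 0 after 6 steps: need 3 steps of +1 and 3 steps of -1.
Number of such sequences: C(6,3) = 20
Each has probability (1/4)^3 · (3/4)^3 = 27/4096
P = 20 · 27/4096 = 135/1024

Answer: 135/1024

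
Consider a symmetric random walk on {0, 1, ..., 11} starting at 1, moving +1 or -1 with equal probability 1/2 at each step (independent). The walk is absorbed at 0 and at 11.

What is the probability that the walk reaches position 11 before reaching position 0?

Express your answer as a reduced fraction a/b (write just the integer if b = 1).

Symmetric walk (p = 1/2): the harmonic-function argument gives P(hit 11 before 0 | start at 1) = a/N.
P = 1/11 = 1/11

Answer: 1/11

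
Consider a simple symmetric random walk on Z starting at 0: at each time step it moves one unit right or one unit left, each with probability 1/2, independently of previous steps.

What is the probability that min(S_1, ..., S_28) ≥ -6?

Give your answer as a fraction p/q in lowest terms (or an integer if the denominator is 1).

Let f(t,s) = #length-t paths at position s with S_1..S_t all ≥ -6.
f(t,s) = f(t-1,s-1) + f(t-1,s+1) for s ≥ -6; f(t,s) = 0 for s < -6.
t=0: f(0,0)=1
t=1: f(1,-1)=1 f(1,1)=1
t=2: f(2,-2)=1 f(2,0)=2 f(2,2)=1
t=3: f(3,-3)=1 f(3,-1)=3 f(3,1)=3 f(3,3)=1
t=4: f(4,-4)=1 f(4,-2)=4 f(4,0)=6 f(4,2)=4 f(4,4)=1
t=5: f(5,-5)=1 f(5,-3)=5 f(5,-1)=10 f(5,1)=10 f(5,3)=5 f(5,5)=1
t=6: f(6,-6)=1 f(6,-4)=6 f(6,-2)=15 f(6,0)=20 f(6,2)=15 f(6,4)=6 f(6,6)=1
t=7: f(7,-5)=7 f(7,-3)=21 f(7,-1)=35 f(7,1)=35 f(7,3)=21 f(7,5)=7 f(7,7)=1
t=8: f(8,-6)=7 f(8,-4)=28 f(8,-2)=56 f(8,0)=70 f(8,2)=56 f(8,4)=28 f(8,6)=8 f(8,8)=1
t=9: f(9,-5)=35 f(9,-3)=84 f(9,-1)=126 f(9,1)=126 f(9,3)=84 f(9,5)=36 f(9,7)=9 f(9,9)=1
t=10: f(10,-6)=35 f(10,-4)=119 f(10,-2)=210 f(10,0)=252 f(10,2)=210 f(10,4)=120 f(10,6)=45 f(10,8)=10 f(10,10)=1
t=11: f(11,-5)=154 f(11,-3)=329 f(11,-1)=462 f(11,1)=462 f(11,3)=330 f(11,5)=165 f(11,7)=55 f(11,9)=11 f(11,11)=1
t=12: f(12,-6)=154 f(12,-4)=483 f(12,-2)=791 f(12,0)=924 f(12,2)=792 f(12,4)=495 f(12,6)=220 f(12,8)=66 f(12,10)=12 f(12,12)=1
t=13: f(13,-5)=637 f(13,-3)=1274 f(13,-1)=1715 f(13,1)=1716 f(13,3)=1287 f(13,5)=715 f(13,7)=286 f(13,9)=78 f(13,11)=13 f(13,13)=1
t=14: f(14,-6)=637 f(14,-4)=1911 f(14,-2)=2989 f(14,0)=3431 f(14,2)=3003 f(14,4)=2002 f(14,6)=1001 f(14,8)=364 f(14,10)=91 f(14,12)=14 f(14,14)=1
t=15: f(15,-5)=2548 f(15,-3)=4900 f(15,-1)=6420 f(15,1)=6434 f(15,3)=5005 f(15,5)=3003 f(15,7)=1365 f(15,9)=455 f(15,11)=105 f(15,13)=15 f(15,15)=1
t=16: f(16,-6)=2548 f(16,-4)=7448 f(16,-2)=11320 f(16,0)=12854 f(16,2)=11439 f(16,4)=8008 f(16,6)=4368 f(16,8)=1820 f(16,10)=560 f(16,12)=120 f(16,14)=16 f(16,16)=1
t=17: f(17,-5)=9996 f(17,-3)=18768 f(17,-1)=24174 f(17,1)=24293 f(17,3)=19447 f(17,5)=12376 f(17,7)=6188 f(17,9)=2380 f(17,11)=680 f(17,13)=136 f(17,15)=17 f(17,17)=1
t=18: f(18,-6)=9996 f(18,-4)=28764 f(18,-2)=42942 f(18,0)=48467 f(18,2)=43740 f(18,4)=31823 f(18,6)=18564 f(18,8)=8568 f(18,10)=3060 f(18,12)=816 f(18,14)=153 f(18,16)=18 f(18,18)=1
t=19: f(19,-5)=38760 f(19,-3)=71706 f(19,-1)=91409 f(19,1)=92207 f(19,3)=75563 f(19,5)=50387 f(19,7)=27132 f(19,9)=11628 f(19,11)=3876 f(19,13)=969 f(19,15)=171 f(19,17)=19 f(19,19)=1
t=20: f(20,-6)=38760 f(20,-4)=110466 f(20,-2)=163115 f(20,0)=183616 f(20,2)=167770 f(20,4)=125950 f(20,6)=77519 f(20,8)=38760 f(20,10)=15504 f(20,12)=4845 f(20,14)=1140 f(20,16)=190 f(20,18)=20 f(20,20)=1
t=21: f(21,-5)=149226 f(21,-3)=273581 f(21,-1)=346731 f(21,1)=351386 f(21,3)=293720 f(21,5)=203469 f(21,7)=116279 f(21,9)=54264 f(21,11)=20349 f(21,13)=5985 f(21,15)=1330 f(21,17)=210 f(21,19)=21 f(21,21)=1
t=22: f(22,-6)=149226 f(22,-4)=422807 f(22,-2)=620312 f(22,0)=698117 f(22,2)=645106 f(22,4)=497189 f(22,6)=319748 f(22,8)=170543 f(22,10)=74613 f(22,12)=26334 f(22,14)=7315 f(22,16)=1540 f(22,18)=231 f(22,20)=22 f(22,22)=1
t=23: f(23,-5)=572033 f(23,-3)=1043119 f(23,-1)=1318429 f(23,1)=1343223 f(23,3)=1142295 f(23,5)=816937 f(23,7)=490291 f(23,9)=245156 f(23,11)=100947 f(23,13)=33649 f(23,15)=8855 f(23,17)=1771 f(23,19)=253 f(23,21)=23 f(23,23)=1
t=24: f(24,-6)=572033 f(24,-4)=1615152 f(24,-2)=2361548 f(24,0)=2661652 f(24,2)=2485518 f(24,4)=1959232 f(24,6)=1307228 f(24,8)=735447 f(24,10)=346103 f(24,12)=134596 f(24,14)=42504 f(24,16)=10626 f(24,18)=2024 f(24,20)=276 f(24,22)=24 f(24,24)=1
t=25: f(25,-5)=2187185 f(25,-3)=3976700 f(25,-1)=5023200 f(25,1)=5147170 f(25,3)=4444750 f(25,5)=3266460 f(25,7)=2042675 f(25,9)=1081550 f(25,11)=480699 f(25,13)=177100 f(25,15)=53130 f(25,17)=12650 f(25,19)=2300 f(25,21)=300 f(25,23)=25 f(25,25)=1
t=26: f(26,-6)=2187185 f(26,-4)=6163885 f(26,-2)=8999900 f(26,0)=10170370 f(26,2)=9591920 f(26,4)=7711210 f(26,6)=5309135 f(26,8)=3124225 f(26,10)=1562249 f(26,12)=657799 f(26,14)=230230 f(26,16)=65780 f(26,18)=14950 f(26,20)=2600 f(26,22)=325 f(26,24)=26 f(26,26)=1
t=27: f(27,-5)=8351070 f(27,-3)=15163785 f(27,-1)=19170270 f(27,1)=19762290 f(27,3)=17303130 f(27,5)=13020345 f(27,7)=8433360 f(27,9)=4686474 f(27,11)=2220048 f(27,13)=888029 f(27,15)=296010 f(27,17)=80730 f(27,19)=17550 f(27,21)=2925 f(27,23)=351 f(27,25)=27 f(27,27)=1
t=28: f(28,-6)=8351070 f(28,-4)=23514855 f(28,-2)=34334055 f(28,0)=38932560 f(28,2)=37065420 f(28,4)=30323475 f(28,6)=21453705 f(28,8)=13119834 f(28,10)=6906522 f(28,12)=3108077 f(28,14)=1184039 f(28,16)=376740 f(28,18)=98280 f(28,20)=20475 f(28,22)=3276 f(28,24)=378 f(28,26)=28 f(28,28)=1
Σ_s f(28,s) = 218792790
P = 218792790/268435456 = 109396395/134217728

Answer: 109396395/134217728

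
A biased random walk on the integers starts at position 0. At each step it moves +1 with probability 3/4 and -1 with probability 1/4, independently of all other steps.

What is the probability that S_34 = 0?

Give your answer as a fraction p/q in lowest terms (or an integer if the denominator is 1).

To be at 0 after 34 steps: need exactly 17 steps of +1 and 17 of -1.
Number of such sequences: C(34,17) = 2333606220
Each has probability (3/4)^17 · (1/4)^17 = 129140163/295147905179352825856
P = 2333606220 · 129140163/295147905179352825856 = 75340571907153465/73786976294838206464

Answer: 75340571907153465/73786976294838206464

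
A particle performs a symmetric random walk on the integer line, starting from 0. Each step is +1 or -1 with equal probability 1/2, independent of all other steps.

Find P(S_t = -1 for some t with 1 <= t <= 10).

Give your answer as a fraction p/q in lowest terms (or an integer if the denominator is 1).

Count via complement. Let g(t,s) = #length-t paths at position s with S_1..S_t all ≠ -1.
g(t,s) = g(t-1,s-1) + g(t-1,s+1) for s ≠ -1; g(t,-1) = 0.
t=0: g(0,0)=1
t=1: g(1,1)=1
t=2: g(2,0)=1 g(2,2)=1
t=3: g(3,1)=2 g(3,3)=1
t=4: g(4,0)=2 g(4,2)=3 g(4,4)=1
t=5: g(5,1)=5 g(5,3)=4 g(5,5)=1
t=6: g(6,0)=5 g(6,2)=9 g(6,4)=5 g(6,6)=1
t=7: g(7,1)=14 g(7,3)=14 g(7,5)=6 g(7,7)=1
t=8: g(8,0)=14 g(8,2)=28 g(8,4)=20 g(8,6)=7 g(8,8)=1
t=9: g(9,1)=42 g(9,3)=48 g(9,5)=27 g(9,7)=8 g(9,9)=1
t=10: g(10,0)=42 g(10,2)=90 g(10,4)=75 g(10,6)=35 g(10,8)=9 g(10,10)=1
Paths never hitting -1: Σ_s g(10,s) = 252
Paths hitting -1: 2^10 - 252 = 772
P = 772/1024 = 193/256

Answer: 193/256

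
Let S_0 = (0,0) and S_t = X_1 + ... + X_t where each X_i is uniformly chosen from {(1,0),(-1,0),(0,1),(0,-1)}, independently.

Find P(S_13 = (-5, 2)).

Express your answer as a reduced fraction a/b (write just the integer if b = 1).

Answer: 184041/33554432

Derivation:
Let h be the number of horizontal steps (so 13-h are vertical). To end at (-5,2) need (h-5)/2 right-steps and ((13-h)+2)/2 up-steps.
Sum over h with 5 ≤ h ≤ 11, h ≡ 1 (mod 2), 13-h ≡ 0 (mod 2):
h=5: C(13,5)·C(5,0)·C(8,5) = 1287·1·56 = 72072
h=7: C(13,7)·C(7,1)·C(6,4) = 1716·7·15 = 180180
h=9: C(13,9)·C(9,2)·C(4,3) = 715·36·4 = 102960
h=11: C(13,11)·C(11,3)·C(2,2) = 78·165·1 = 12870
Total favorable: 368082
Total paths: 4^13 = 67108864
P = 368082/67108864 = 184041/33554432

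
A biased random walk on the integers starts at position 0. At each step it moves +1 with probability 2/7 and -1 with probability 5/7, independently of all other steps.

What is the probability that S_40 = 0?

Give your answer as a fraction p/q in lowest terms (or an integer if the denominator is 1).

Answer: 1969236126000000000000000000000/909543680129861140820205019889143

Derivation:
To be at 0 after 40 steps: need exactly 20 steps of +1 and 20 of -1.
Number of such sequences: C(40,20) = 137846528820
Each has probability (2/7)^20 · (5/7)^20 = 100000000000000000000/6366805760909027985741435139224001
P = 137846528820 · 100000000000000000000/6366805760909027985741435139224001 = 1969236126000000000000000000000/909543680129861140820205019889143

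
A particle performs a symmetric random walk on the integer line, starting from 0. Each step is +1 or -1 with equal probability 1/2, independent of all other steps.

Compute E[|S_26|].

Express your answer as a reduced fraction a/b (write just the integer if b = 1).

Answer: 16900975/4194304

Derivation:
S_26 takes values m ≡ 0 (mod 2) with |m| ≤ 26; P(S_26=m) = C(26,(26+m)/2)/2^26.
Total paths: 2^26 = 67108864
Distribution: P(S=-26)=1/67108864, P(S=-24)=26/67108864, P(S=-22)=325/67108864, P(S=-20)=2600/67108864, P(S=-18)=14950/67108864, P(S=-16)=65780/67108864, P(S=-14)=230230/67108864, P(S=-12)=657800/67108864, P(S=-10)=1562275/67108864, P(S=-8)=3124550/67108864, P(S=-6)=5311735/67108864, P(S=-4)=7726160/67108864, P(S=-2)=9657700/67108864, P(S=0)=10400600/67108864, P(S=2)=9657700/67108864, P(S=4)=7726160/67108864, P(S=6)=5311735/67108864, P(S=8)=3124550/67108864, P(S=10)=1562275/67108864, P(S=12)=657800/67108864, P(S=14)=230230/67108864, P(S=16)=65780/67108864, P(S=18)=14950/67108864, P(S=20)=2600/67108864, P(S=22)=325/67108864, P(S=24)=26/67108864, P(S=26)=1/67108864
E[|S_26|] = Σ_m |m|·P(S_26=m) = 270415600/67108864 = 16900975/4194304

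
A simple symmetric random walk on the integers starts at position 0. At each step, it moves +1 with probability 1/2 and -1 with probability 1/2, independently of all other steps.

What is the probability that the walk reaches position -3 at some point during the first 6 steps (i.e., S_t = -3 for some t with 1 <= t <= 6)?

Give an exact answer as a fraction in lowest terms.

Answer: 7/32

Derivation:
Count via complement. Let g(t,s) = #length-t paths at position s with S_1..S_t all ≠ -3.
g(t,s) = g(t-1,s-1) + g(t-1,s+1) for s ≠ -3; g(t,-3) = 0.
t=0: g(0,0)=1
t=1: g(1,-1)=1 g(1,1)=1
t=2: g(2,-2)=1 g(2,0)=2 g(2,2)=1
t=3: g(3,-1)=3 g(3,1)=3 g(3,3)=1
t=4: g(4,-2)=3 g(4,0)=6 g(4,2)=4 g(4,4)=1
t=5: g(5,-1)=9 g(5,1)=10 g(5,3)=5 g(5,5)=1
t=6: g(6,-2)=9 g(6,0)=19 g(6,2)=15 g(6,4)=6 g(6,6)=1
Paths never hitting -3: Σ_s g(6,s) = 50
Paths hitting -3: 2^6 - 50 = 14
P = 14/64 = 7/32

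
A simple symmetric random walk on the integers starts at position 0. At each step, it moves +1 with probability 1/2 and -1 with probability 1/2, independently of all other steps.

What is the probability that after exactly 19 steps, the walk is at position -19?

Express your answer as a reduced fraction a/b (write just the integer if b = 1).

To reach position -19 after 19 steps: need 0 steps of +1 and 19 of -1.
Favorable paths: C(19,0) = 1
Total paths: 2^19 = 524288
P = 1/524288 = 1/524288

Answer: 1/524288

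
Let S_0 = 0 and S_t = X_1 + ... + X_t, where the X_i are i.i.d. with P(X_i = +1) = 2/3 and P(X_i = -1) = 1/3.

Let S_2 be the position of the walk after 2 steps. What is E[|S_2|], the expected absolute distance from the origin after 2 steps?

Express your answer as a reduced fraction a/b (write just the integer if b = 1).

S_2 takes values m ≡ 0 (mod 2) with |m| ≤ 2; P(S_2=m) = C(2,(2+m)/2) · (2/3)^((2+m)/2) · (1/3)^((2-m)/2).
Distribution: P(S=-2)=1/9, P(S=0)=4/9, P(S=2)=4/9
E[|S_2|] = Σ_m |m|·P(S_2=m) = 10/9

Answer: 10/9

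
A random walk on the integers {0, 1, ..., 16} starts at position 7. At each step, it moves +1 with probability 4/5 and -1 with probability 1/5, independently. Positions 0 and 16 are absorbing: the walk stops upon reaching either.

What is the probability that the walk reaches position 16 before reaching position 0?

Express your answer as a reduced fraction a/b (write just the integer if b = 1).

Answer: 1431568384/1431655765

Derivation:
Biased walk: p = 4/5, q = 1/5, r = q/p = 1/4
Gambler's ruin: P(hit 16 before 0 | start at 7) = (1 - r^a)/(1 - r^N)
r^7 = 1/16384; r^16 = 1/4294967296
P = (1 - 1/16384) / (1 - 1/4294967296) = 16383/16384 / 4294967295/4294967296 = 1431568384/1431655765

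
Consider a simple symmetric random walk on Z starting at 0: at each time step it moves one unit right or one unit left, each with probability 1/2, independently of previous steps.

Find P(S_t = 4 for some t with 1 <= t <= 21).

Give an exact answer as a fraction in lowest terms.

Count via complement. Let g(t,s) = #length-t paths at position s with S_1..S_t all ≠ 4.
g(t,s) = g(t-1,s-1) + g(t-1,s+1) for s ≠ 4; g(t,4) = 0.
t=0: g(0,0)=1
t=1: g(1,-1)=1 g(1,1)=1
t=2: g(2,-2)=1 g(2,0)=2 g(2,2)=1
t=3: g(3,-3)=1 g(3,-1)=3 g(3,1)=3 g(3,3)=1
t=4: g(4,-4)=1 g(4,-2)=4 g(4,0)=6 g(4,2)=4
t=5: g(5,-5)=1 g(5,-3)=5 g(5,-1)=10 g(5,1)=10 g(5,3)=4
t=6: g(6,-6)=1 g(6,-4)=6 g(6,-2)=15 g(6,0)=20 g(6,2)=14
t=7: g(7,-7)=1 g(7,-5)=7 g(7,-3)=21 g(7,-1)=35 g(7,1)=34 g(7,3)=14
t=8: g(8,-8)=1 g(8,-6)=8 g(8,-4)=28 g(8,-2)=56 g(8,0)=69 g(8,2)=48
t=9: g(9,-9)=1 g(9,-7)=9 g(9,-5)=36 g(9,-3)=84 g(9,-1)=125 g(9,1)=117 g(9,3)=48
t=10: g(10,-10)=1 g(10,-8)=10 g(10,-6)=45 g(10,-4)=120 g(10,-2)=209 g(10,0)=242 g(10,2)=165
t=11: g(11,-11)=1 g(11,-9)=11 g(11,-7)=55 g(11,-5)=165 g(11,-3)=329 g(11,-1)=451 g(11,1)=407 g(11,3)=165
t=12: g(12,-12)=1 g(12,-10)=12 g(12,-8)=66 g(12,-6)=220 g(12,-4)=494 g(12,-2)=780 g(12,0)=858 g(12,2)=572
t=13: g(13,-13)=1 g(13,-11)=13 g(13,-9)=78 g(13,-7)=286 g(13,-5)=714 g(13,-3)=1274 g(13,-1)=1638 g(13,1)=1430 g(13,3)=572
t=14: g(14,-14)=1 g(14,-12)=14 g(14,-10)=91 g(14,-8)=364 g(14,-6)=1000 g(14,-4)=1988 g(14,-2)=2912 g(14,0)=3068 g(14,2)=2002
t=15: g(15,-15)=1 g(15,-13)=15 g(15,-11)=105 g(15,-9)=455 g(15,-7)=1364 g(15,-5)=2988 g(15,-3)=4900 g(15,-1)=5980 g(15,1)=5070 g(15,3)=2002
t=16: g(16,-16)=1 g(16,-14)=16 g(16,-12)=120 g(16,-10)=560 g(16,-8)=1819 g(16,-6)=4352 g(16,-4)=7888 g(16,-2)=10880 g(16,0)=11050 g(16,2)=7072
t=17: g(17,-17)=1 g(17,-15)=17 g(17,-13)=136 g(17,-11)=680 g(17,-9)=2379 g(17,-7)=6171 g(17,-5)=12240 g(17,-3)=18768 g(17,-1)=21930 g(17,1)=18122 g(17,3)=7072
t=18: g(18,-18)=1 g(18,-16)=18 g(18,-14)=153 g(18,-12)=816 g(18,-10)=3059 g(18,-8)=8550 g(18,-6)=18411 g(18,-4)=31008 g(18,-2)=40698 g(18,0)=40052 g(18,2)=25194
t=19: g(19,-19)=1 g(19,-17)=19 g(19,-15)=171 g(19,-13)=969 g(19,-11)=3875 g(19,-9)=11609 g(19,-7)=26961 g(19,-5)=49419 g(19,-3)=71706 g(19,-1)=80750 g(19,1)=65246 g(19,3)=25194
t=20: g(20,-20)=1 g(20,-18)=20 g(20,-16)=190 g(20,-14)=1140 g(20,-12)=4844 g(20,-10)=15484 g(20,-8)=38570 g(20,-6)=76380 g(20,-4)=121125 g(20,-2)=152456 g(20,0)=145996 g(20,2)=90440
t=21: g(21,-21)=1 g(21,-19)=21 g(21,-17)=210 g(21,-15)=1330 g(21,-13)=5984 g(21,-11)=20328 g(21,-9)=54054 g(21,-7)=114950 g(21,-5)=197505 g(21,-3)=273581 g(21,-1)=298452 g(21,1)=236436 g(21,3)=90440
Paths never hitting 4: Σ_s g(21,s) = 1293292
Paths hitting 4: 2^21 - 1293292 = 803860
P = 803860/2097152 = 200965/524288

Answer: 200965/524288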